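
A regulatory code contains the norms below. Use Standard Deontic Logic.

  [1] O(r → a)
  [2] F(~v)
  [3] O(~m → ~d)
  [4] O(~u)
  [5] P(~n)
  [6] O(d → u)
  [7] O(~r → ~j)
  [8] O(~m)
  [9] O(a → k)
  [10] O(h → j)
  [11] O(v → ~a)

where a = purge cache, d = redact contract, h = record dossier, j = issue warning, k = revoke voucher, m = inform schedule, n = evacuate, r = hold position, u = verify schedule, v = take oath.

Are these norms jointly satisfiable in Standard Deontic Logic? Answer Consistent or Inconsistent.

Consistent

Premise 6 is O(d → u), but O(d) is not derivable from the premises, so it does not yield O(u).
So O(u) is not derivable, and the apparent clash with O(~u) does not arise.
A world satisfying every obligation exists (e.g. a=false, d=false, h=false, j=false, k=false, m=false, n=false, r=false, u=false, v=true); no atom is both obligatory and forbidden, so the set is consistent.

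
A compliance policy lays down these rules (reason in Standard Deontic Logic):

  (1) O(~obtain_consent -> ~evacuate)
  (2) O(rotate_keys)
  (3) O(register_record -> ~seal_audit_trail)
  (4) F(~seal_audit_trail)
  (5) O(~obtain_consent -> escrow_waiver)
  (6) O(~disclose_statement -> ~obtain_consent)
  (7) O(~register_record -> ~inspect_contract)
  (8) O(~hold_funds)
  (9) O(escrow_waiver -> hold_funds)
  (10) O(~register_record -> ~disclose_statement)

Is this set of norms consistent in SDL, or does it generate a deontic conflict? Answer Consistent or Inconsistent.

Inconsistent

Premise 8 gives O(~hold_funds).
The contrapositive of premise 9 (O(escrow_waiver -> hold_funds)) is O(~hold_funds -> ~escrow_waiver), and O(~hold_funds) is already established, so O(~escrow_waiver).
Premise 5, O(~obtain_consent -> escrow_waiver), contraposes to O(~escrow_waiver -> obtain_consent); with O(~escrow_waiver) we get O(obtain_consent).
Premise 6 is O(~disclose_statement -> ~obtain_consent); contrapositively O(obtain_consent -> disclose_statement). Since O(obtain_consent) holds, K gives O(disclose_statement).
Premise 10, O(~register_record -> ~disclose_statement), contraposes to O(disclose_statement -> register_record); with O(disclose_statement) we get O(register_record).
Premise 3 is O(register_record -> ~seal_audit_trail); since O(register_record), deontic closure gives O(~seal_audit_trail).
Yet premise 4 is F(~seal_audit_trail), i.e. O(seal_audit_trail).
We now have both O(~seal_audit_trail) and O(seal_audit_trail) — seal_audit_trail is simultaneously obligatory and forbidden, violating the D-axiom.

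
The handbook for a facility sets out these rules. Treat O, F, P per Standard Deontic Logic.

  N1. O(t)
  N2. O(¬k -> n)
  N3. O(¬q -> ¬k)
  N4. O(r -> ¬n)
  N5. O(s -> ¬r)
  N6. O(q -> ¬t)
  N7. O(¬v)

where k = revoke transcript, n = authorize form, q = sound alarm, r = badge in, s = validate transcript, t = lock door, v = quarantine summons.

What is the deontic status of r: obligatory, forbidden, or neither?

From premise 1 we have O(t).
Premise 6, O(q -> ¬t), contraposes to O(t -> ¬q); with O(t) we get O(¬q).
Premise 3 is O(¬q -> ¬k); since O(¬q), deontic closure gives O(¬k).
From O(¬k) and premise 2, O(¬k -> n), we obtain O(n).
Premise 4 is O(r -> ¬n); contrapositively O(n -> ¬r). Since O(n) holds, K gives O(¬r).
Premises 5, 7 do not contribute to this derivation.
Thus O(¬r), which is F(r): r is forbidden.

Forbidden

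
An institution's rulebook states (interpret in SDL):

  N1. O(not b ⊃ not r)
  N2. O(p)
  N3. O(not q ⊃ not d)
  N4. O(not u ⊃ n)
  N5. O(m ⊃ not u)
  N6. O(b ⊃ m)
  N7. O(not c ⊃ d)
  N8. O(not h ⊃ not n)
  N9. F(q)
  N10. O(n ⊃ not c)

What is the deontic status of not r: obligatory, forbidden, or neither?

F(q) at premise 9 means O(not q).
Applying K to premise 3 (O(not q ⊃ not d)) and O(not q) yields O(not d).
Premise 7, O(not c ⊃ d), contraposes to O(not d ⊃ c); with O(not d) we get O(c).
Premise 10 is O(n ⊃ not c); contrapositively O(c ⊃ not n). Since O(c) holds, K gives O(not n).
Premise 4 is O(not u ⊃ n); contrapositively O(not n ⊃ u). Since O(not n) holds, K gives O(u).
Premise 5 is O(m ⊃ not u); contrapositively O(u ⊃ not m). Since O(u) holds, K gives O(not m).
Premise 6, O(b ⊃ m), contraposes to O(not m ⊃ not b); with O(not m) we get O(not b).
With premise 1, O(not b ⊃ not r), the K-axiom yields O(not r).
Premises 2, 8 do not contribute to this derivation.
Hence not r is obligatory.

Obligatory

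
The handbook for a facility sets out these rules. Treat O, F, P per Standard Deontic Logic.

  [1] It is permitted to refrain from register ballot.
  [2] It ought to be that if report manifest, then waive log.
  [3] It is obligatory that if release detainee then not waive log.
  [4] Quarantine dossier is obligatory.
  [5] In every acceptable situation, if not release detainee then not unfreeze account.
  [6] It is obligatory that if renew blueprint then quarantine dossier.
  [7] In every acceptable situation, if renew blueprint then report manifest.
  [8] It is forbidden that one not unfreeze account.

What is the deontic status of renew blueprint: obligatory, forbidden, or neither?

F(¬unfreeze_account) at premise 8 means O(unfreeze_account).
Premise 5 is O(¬release_detainee → ¬unfreeze_account); contrapositively O(unfreeze_account → release_detainee). Since O(unfreeze_account) holds, K gives O(release_detainee).
Applying K to premise 3 (O(release_detainee → ¬waive_log)) and O(release_detainee) yields O(¬waive_log).
The contrapositive of premise 2 (O(report_manifest → waive_log)) is O(¬waive_log → ¬report_manifest), and O(¬waive_log) is already established, so O(¬report_manifest).
Premise 7, O(renew_blueprint → report_manifest), contraposes to O(¬report_manifest → ¬renew_blueprint); with O(¬report_manifest) we get O(¬renew_blueprint).
Premises 1, 4, 6 do not contribute to this derivation.
Thus O(¬renew_blueprint), which is F(renew_blueprint): renew_blueprint is forbidden.

Forbidden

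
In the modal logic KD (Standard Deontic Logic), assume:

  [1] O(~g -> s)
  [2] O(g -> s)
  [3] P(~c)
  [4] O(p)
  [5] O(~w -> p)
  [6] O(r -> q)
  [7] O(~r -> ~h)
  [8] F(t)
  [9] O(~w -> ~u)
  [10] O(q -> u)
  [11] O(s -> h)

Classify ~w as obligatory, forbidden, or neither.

Premises 1 and 2 cover both cases: O(~g -> s) and O(g -> s). Since ~g ∨ g is a tautology, O(s) follows.
With premise 11, O(s -> h), the K-axiom yields O(h).
The contrapositive of premise 7 (O(~r -> ~h)) is O(h -> r), and O(h) is already established, so O(r).
Applying K to premise 6 (O(r -> q)) and O(r) yields O(q).
From O(q) and premise 10, O(q -> u), we obtain O(u).
Premise 9, O(~w -> ~u), contraposes to O(u -> w); with O(u) we get O(w).
Premises 3, 4, 5, 8 do not contribute to this derivation.
Thus O(w), which is F(~w): ~w is forbidden.

Forbidden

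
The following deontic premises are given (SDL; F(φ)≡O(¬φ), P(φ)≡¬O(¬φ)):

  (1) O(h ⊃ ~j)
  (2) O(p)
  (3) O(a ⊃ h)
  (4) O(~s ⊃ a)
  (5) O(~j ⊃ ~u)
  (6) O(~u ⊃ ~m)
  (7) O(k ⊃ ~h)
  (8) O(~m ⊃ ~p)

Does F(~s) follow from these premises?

From premise 2 we have O(p).
Premise 8, O(~m ⊃ ~p), contraposes to O(p ⊃ m); with O(p) we get O(m).
The contrapositive of premise 6 (O(~u ⊃ ~m)) is O(m ⊃ u), and O(m) is already established, so O(u).
Premise 5, O(~j ⊃ ~u), contraposes to O(u ⊃ j); with O(u) we get O(j).
The contrapositive of premise 1 (O(h ⊃ ~j)) is O(j ⊃ ~h), and O(j) is already established, so O(~h).
The contrapositive of premise 3 (O(a ⊃ h)) is O(~h ⊃ ~a), and O(~h) is already established, so O(~a).
Premise 4, O(~s ⊃ a), contraposes to O(~a ⊃ s); with O(~a) we get O(s).
Premise 7 does not contribute to this derivation.
So O(s) holds, i.e. F(~s). The claim follows.

Yes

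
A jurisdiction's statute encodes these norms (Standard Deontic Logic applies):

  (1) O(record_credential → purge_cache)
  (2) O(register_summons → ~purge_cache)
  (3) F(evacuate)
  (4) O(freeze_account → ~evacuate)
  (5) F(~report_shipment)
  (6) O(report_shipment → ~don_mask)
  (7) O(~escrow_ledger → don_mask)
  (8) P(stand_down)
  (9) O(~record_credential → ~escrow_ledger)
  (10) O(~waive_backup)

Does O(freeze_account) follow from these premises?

No

Premise 4 is O(freeze_account → ~evacuate); even if O(~evacuate) held, inferring O(freeze_account) would be affirming the consequent — invalid.
No other premise forces O(freeze_account). An ideal world satisfying every premise can still have freeze_account false, so O(freeze_account) is not derivable.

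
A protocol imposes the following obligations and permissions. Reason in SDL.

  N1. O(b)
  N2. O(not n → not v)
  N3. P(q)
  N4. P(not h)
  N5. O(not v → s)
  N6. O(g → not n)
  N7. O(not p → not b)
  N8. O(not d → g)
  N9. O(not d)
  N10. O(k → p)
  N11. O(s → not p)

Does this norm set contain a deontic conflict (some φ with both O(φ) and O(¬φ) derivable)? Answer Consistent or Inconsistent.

Inconsistent

Premise 1 gives O(b).
Premise 7, O(not p → not b), contraposes to O(b → p); with O(b) we get O(p).
Premise 11, O(s → not p), contraposes to O(p → not s); with O(p) we get O(not s).
The contrapositive of premise 5 (O(not v → s)) is O(not s → v), and O(not s) is already established, so O(v).
Premise 2, O(not n → not v), contraposes to O(v → n); with O(v) we get O(n).
Premise 6, O(g → not n), contraposes to O(n → not g); with O(n) we get O(not g).
Premise 8, O(not d → g), contraposes to O(not g → d); with O(not g) we get O(d).
But premise 9 directly asserts O(not d).
We now have both O(d) and O(not d) — d is simultaneously obligatory and forbidden, violating the D-axiom.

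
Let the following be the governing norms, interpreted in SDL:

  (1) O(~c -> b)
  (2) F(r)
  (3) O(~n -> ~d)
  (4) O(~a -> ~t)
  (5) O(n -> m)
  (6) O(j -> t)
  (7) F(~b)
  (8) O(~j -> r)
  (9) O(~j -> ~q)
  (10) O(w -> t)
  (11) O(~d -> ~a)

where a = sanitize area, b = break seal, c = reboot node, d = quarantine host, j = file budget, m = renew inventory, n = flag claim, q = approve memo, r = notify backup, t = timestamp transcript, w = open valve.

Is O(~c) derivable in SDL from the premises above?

Premise 1 is O(~c -> b); even if O(b) held, inferring O(~c) would be affirming the consequent — invalid.
No other premise forces O(~c). An ideal world satisfying every premise can still have ~c false, so O(~c) is not derivable.

No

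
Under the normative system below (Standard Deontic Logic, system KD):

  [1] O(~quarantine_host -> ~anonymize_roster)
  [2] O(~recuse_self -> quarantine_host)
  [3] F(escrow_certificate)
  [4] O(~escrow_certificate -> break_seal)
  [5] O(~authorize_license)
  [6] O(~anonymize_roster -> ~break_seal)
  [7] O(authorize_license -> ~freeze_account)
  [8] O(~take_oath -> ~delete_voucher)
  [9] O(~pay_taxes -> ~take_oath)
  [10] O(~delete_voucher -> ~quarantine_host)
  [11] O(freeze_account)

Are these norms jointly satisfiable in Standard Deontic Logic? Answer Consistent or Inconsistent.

Premise 7 is O(authorize_license -> ~freeze_account), but O(authorize_license) is not derivable from the premises, so it does not yield O(~freeze_account).
So O(~freeze_account) is not derivable, and the apparent clash with O(freeze_account) does not arise.
A world satisfying every obligation exists (e.g. anonymize_roster=true, authorize_license=false, break_seal=true, delete_voucher=true, escrow_certificate=false, freeze_account=true, pay_taxes=true, quarantine_host=true, recuse_self=false, take_oath=true); no atom is both obligatory and forbidden, so the set is consistent.

Consistent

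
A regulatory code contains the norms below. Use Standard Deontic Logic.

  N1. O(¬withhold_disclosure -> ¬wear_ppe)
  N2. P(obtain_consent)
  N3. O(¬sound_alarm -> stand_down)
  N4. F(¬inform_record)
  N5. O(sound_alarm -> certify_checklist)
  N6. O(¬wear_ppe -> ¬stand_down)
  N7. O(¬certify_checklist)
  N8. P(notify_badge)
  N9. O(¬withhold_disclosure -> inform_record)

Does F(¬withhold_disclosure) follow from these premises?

Yes

From premise 7 we have O(¬certify_checklist).
Premise 5 is O(sound_alarm -> certify_checklist); contrapositively O(¬certify_checklist -> ¬sound_alarm). Since O(¬certify_checklist) holds, K gives O(¬sound_alarm).
Premise 3 is O(¬sound_alarm -> stand_down); since O(¬sound_alarm), deontic closure gives O(stand_down).
Premise 6, O(¬wear_ppe -> ¬stand_down), contraposes to O(stand_down -> wear_ppe); with O(stand_down) we get O(wear_ppe).
Premise 1 is O(¬withhold_disclosure -> ¬wear_ppe); contrapositively O(wear_ppe -> withhold_disclosure). Since O(wear_ppe) holds, K gives O(withhold_disclosure).
Premises 2, 4, 8, 9 do not contribute to this derivation.
So O(withhold_disclosure) holds, i.e. F(¬withhold_disclosure). The claim follows.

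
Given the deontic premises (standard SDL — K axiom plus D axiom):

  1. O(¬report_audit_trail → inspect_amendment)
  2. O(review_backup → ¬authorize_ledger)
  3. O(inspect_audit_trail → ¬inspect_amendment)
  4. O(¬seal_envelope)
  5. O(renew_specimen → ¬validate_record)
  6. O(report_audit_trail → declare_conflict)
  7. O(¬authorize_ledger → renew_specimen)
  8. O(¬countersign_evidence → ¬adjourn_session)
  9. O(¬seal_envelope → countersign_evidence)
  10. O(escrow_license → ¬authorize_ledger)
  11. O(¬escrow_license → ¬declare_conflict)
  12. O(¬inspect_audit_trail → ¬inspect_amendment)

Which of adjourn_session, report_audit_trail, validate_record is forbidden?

validate_record

Premises 12 and 3 cover both cases: O(¬inspect_audit_trail → ¬inspect_amendment) and O(inspect_audit_trail → ¬inspect_amendment). Since ¬inspect_audit_trail ∨ inspect_audit_trail is a tautology, O(¬inspect_amendment) follows.
The contrapositive of premise 1 (O(¬report_audit_trail → inspect_amendment)) is O(¬inspect_amendment → report_audit_trail), and O(¬inspect_amendment) is already established, so O(report_audit_trail).
From O(report_audit_trail) and premise 6, O(report_audit_trail → declare_conflict), we obtain O(declare_conflict).
Premise 11 is O(¬escrow_license → ¬declare_conflict); contrapositively O(declare_conflict → escrow_license). Since O(declare_conflict) holds, K gives O(escrow_license).
Premise 10 is O(escrow_license → ¬authorize_ledger); since O(escrow_license), deontic closure gives O(¬authorize_ledger).
Premise 7 is O(¬authorize_ledger → renew_specimen); since O(¬authorize_ledger), deontic closure gives O(renew_specimen).
Applying K to premise 5 (O(renew_specimen → ¬validate_record)) and O(renew_specimen) yields O(¬validate_record).
So O(¬validate_record) holds, i.e. validate_record is forbidden. None of the other listed options is forbidden under the premises.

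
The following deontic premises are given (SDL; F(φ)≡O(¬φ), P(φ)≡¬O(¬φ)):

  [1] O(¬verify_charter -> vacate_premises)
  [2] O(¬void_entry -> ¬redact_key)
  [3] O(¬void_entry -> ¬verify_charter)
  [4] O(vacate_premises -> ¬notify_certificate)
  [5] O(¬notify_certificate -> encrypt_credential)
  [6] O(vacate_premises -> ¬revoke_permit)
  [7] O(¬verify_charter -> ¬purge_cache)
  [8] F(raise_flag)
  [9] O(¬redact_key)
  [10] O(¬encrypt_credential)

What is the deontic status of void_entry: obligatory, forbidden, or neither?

Obligatory

From premise 10 we have O(¬encrypt_credential).
The contrapositive of premise 5 (O(¬notify_certificate -> encrypt_credential)) is O(¬encrypt_credential -> notify_certificate), and O(¬encrypt_credential) is already established, so O(notify_certificate).
Premise 4 is O(vacate_premises -> ¬notify_certificate); contrapositively O(notify_certificate -> ¬vacate_premises). Since O(notify_certificate) holds, K gives O(¬vacate_premises).
Premise 1 is O(¬verify_charter -> vacate_premises); contrapositively O(¬vacate_premises -> verify_charter). Since O(¬vacate_premises) holds, K gives O(verify_charter).
The contrapositive of premise 3 (O(¬void_entry -> ¬verify_charter)) is O(verify_charter -> void_entry), and O(verify_charter) is already established, so O(void_entry).
Premises 2, 6, 7, 8, 9 do not contribute to this derivation.
Hence void_entry is obligatory.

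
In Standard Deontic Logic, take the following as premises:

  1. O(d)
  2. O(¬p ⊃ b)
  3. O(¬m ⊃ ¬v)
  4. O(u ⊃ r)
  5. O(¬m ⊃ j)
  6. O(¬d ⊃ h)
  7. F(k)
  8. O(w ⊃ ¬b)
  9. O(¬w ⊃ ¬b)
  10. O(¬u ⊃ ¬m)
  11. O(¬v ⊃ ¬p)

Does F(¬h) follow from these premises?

No

Premise 6 is O(¬d ⊃ h), but O(¬d) is not derivable from the premises, so it does not yield O(h).
No other premise forces O(h). An ideal world satisfying every premise can still have ¬h true, so F(¬h) is not derivable.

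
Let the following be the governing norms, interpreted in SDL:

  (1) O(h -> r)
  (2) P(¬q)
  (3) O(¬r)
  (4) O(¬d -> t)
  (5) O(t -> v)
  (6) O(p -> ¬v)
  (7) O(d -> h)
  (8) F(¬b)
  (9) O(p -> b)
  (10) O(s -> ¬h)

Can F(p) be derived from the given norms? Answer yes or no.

From premise 3 we have O(¬r).
Premise 1 is O(h -> r); contrapositively O(¬r -> ¬h). Since O(¬r) holds, K gives O(¬h).
Premise 7 is O(d -> h); contrapositively O(¬h -> ¬d). Since O(¬h) holds, K gives O(¬d).
Applying K to premise 4 (O(¬d -> t)) and O(¬d) yields O(t).
Premise 5 is O(t -> v); since O(t), deontic closure gives O(v).
Premise 6, O(p -> ¬v), contraposes to O(v -> ¬p); with O(v) we get O(¬p).
Premises 2, 8, 9, 10 do not contribute to this derivation.
So O(¬p) holds, i.e. F(p). The claim follows.

Yes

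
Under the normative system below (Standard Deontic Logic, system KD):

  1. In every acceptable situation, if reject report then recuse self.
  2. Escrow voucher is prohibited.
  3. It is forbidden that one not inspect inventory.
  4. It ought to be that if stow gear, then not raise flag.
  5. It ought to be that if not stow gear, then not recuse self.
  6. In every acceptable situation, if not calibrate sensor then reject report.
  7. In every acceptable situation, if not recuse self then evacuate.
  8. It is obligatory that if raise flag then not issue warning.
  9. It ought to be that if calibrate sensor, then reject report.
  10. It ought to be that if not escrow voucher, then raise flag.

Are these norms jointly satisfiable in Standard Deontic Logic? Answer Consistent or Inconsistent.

By case analysis on calibrate_sensor: premise 9 gives O(calibrate_sensor → reject_report) and premise 6 gives O(¬calibrate_sensor → reject_report), so O(reject_report) either way.
From O(reject_report) and premise 1, O(reject_report → recuse_self), we obtain O(recuse_self).
Premise 5, O(¬stow_gear → ¬recuse_self), contraposes to O(recuse_self → stow_gear); with O(recuse_self) we get O(stow_gear).
From O(stow_gear) and premise 4, O(stow_gear → ¬raise_flag), we obtain O(¬raise_flag).
Premise 10, O(¬escrow_voucher → raise_flag), contraposes to O(¬raise_flag → escrow_voucher); with O(¬raise_flag) we get O(escrow_voucher).
Yet premise 2 is F(escrow_voucher), i.e. O(¬escrow_voucher).
We now have both O(escrow_voucher) and O(¬escrow_voucher) — escrow_voucher is simultaneously obligatory and forbidden, violating the D-axiom.

Inconsistent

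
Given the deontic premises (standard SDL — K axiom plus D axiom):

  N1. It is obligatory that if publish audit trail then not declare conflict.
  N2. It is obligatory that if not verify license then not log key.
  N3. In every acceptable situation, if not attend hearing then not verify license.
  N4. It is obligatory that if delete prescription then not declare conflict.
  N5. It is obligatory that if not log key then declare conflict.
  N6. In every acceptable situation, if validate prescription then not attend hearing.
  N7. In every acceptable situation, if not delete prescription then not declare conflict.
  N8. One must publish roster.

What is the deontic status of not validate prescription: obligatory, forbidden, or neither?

By case analysis on ¬delete_prescription: premise 7 gives O(¬delete_prescription → ¬declare_conflict) and premise 4 gives O(delete_prescription → ¬declare_conflict), so O(¬declare_conflict) either way.
Premise 5 is O(¬log_key → declare_conflict); contrapositively O(¬declare_conflict → log_key). Since O(¬declare_conflict) holds, K gives O(log_key).
The contrapositive of premise 2 (O(¬verify_license → ¬log_key)) is O(log_key → verify_license), and O(log_key) is already established, so O(verify_license).
Premise 3, O(¬attend_hearing → ¬verify_license), contraposes to O(verify_license → attend_hearing); with O(verify_license) we get O(attend_hearing).
Premise 6 is O(validate_prescription → ¬attend_hearing); contrapositively O(attend_hearing → ¬validate_prescription). Since O(attend_hearing) holds, K gives O(¬validate_prescription).
Premises 1, 8 do not contribute to this derivation.
Hence ¬validate_prescription is obligatory.

Obligatory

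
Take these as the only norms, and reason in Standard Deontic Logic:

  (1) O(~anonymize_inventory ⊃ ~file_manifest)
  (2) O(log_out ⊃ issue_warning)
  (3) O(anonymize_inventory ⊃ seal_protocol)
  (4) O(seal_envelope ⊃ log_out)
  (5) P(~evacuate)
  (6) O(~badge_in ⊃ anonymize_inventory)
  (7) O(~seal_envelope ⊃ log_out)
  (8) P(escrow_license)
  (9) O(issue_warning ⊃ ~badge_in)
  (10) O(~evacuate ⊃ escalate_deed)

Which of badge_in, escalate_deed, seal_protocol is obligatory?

seal_protocol

By case analysis on ~seal_envelope: premise 7 gives O(~seal_envelope ⊃ log_out) and premise 4 gives O(seal_envelope ⊃ log_out), so O(log_out) either way.
From O(log_out) and premise 2, O(log_out ⊃ issue_warning), we obtain O(issue_warning).
With premise 9, O(issue_warning ⊃ ~badge_in), the K-axiom yields O(~badge_in).
From O(~badge_in) and premise 6, O(~badge_in ⊃ anonymize_inventory), we obtain O(anonymize_inventory).
Premise 3 is O(anonymize_inventory ⊃ seal_protocol); since O(anonymize_inventory), deontic closure gives O(seal_protocol).
So O(seal_protocol) holds — seal_protocol is obligatory. None of the other listed options is made obligatory by any chain of premises.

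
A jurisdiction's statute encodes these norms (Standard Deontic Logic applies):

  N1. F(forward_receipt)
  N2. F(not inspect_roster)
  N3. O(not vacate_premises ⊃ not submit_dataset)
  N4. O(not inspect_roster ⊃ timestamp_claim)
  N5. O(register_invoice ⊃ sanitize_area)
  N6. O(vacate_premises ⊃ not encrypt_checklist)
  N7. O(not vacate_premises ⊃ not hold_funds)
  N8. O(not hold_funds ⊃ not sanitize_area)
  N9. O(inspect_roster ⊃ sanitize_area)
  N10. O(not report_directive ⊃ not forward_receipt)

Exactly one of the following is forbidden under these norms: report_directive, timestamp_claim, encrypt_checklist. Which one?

encrypt_checklist

F(not inspect_roster) at premise 2 means O(inspect_roster).
Premise 9 is O(inspect_roster ⊃ sanitize_area); since O(inspect_roster), deontic closure gives O(sanitize_area).
The contrapositive of premise 8 (O(not hold_funds ⊃ not sanitize_area)) is O(sanitize_area ⊃ hold_funds), and O(sanitize_area) is already established, so O(hold_funds).
Premise 7, O(not vacate_premises ⊃ not hold_funds), contraposes to O(hold_funds ⊃ vacate_premises); with O(hold_funds) we get O(vacate_premises).
Applying K to premise 6 (O(vacate_premises ⊃ not encrypt_checklist)) and O(vacate_premises) yields O(not encrypt_checklist).
So O(not encrypt_checklist) holds, i.e. encrypt_checklist is forbidden. None of the other listed options is forbidden under the premises.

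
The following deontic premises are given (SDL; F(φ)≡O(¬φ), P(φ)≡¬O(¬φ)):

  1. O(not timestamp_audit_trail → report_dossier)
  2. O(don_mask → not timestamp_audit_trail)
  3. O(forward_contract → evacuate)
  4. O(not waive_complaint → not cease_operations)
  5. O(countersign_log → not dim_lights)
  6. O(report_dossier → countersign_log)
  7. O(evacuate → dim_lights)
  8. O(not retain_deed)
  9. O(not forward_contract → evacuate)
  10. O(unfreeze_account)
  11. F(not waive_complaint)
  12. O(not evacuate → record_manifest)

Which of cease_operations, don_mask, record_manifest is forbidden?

don_mask

Premises 3 and 9 are O(forward_contract → evacuate) and O(not forward_contract → evacuate); every ideal world satisfies forward_contract or not forward_contract, so in either case evacuate holds — hence O(evacuate).
From O(evacuate) and premise 7, O(evacuate → dim_lights), we obtain O(dim_lights).
Premise 5 is O(countersign_log → not dim_lights); contrapositively O(dim_lights → not countersign_log). Since O(dim_lights) holds, K gives O(not countersign_log).
Premise 6 is O(report_dossier → countersign_log); contrapositively O(not countersign_log → not report_dossier). Since O(not countersign_log) holds, K gives O(not report_dossier).
Premise 1, O(not timestamp_audit_trail → report_dossier), contraposes to O(not report_dossier → timestamp_audit_trail); with O(not report_dossier) we get O(timestamp_audit_trail).
Premise 2 is O(don_mask → not timestamp_audit_trail); contrapositively O(timestamp_audit_trail → not don_mask). Since O(timestamp_audit_trail) holds, K gives O(not don_mask).
So O(not don_mask) holds, i.e. don_mask is forbidden. None of the other listed options is forbidden under the premises.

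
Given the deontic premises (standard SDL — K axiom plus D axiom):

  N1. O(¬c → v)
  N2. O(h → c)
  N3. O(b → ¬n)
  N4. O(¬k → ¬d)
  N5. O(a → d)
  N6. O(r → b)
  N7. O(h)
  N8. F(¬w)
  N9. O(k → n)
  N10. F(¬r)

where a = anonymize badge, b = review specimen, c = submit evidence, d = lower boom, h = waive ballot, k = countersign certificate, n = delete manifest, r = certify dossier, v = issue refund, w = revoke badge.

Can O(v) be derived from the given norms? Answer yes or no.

No

Premise 1 is O(¬c → v), but O(¬c) is not derivable from the premises, so it does not yield O(v).
No other premise forces O(v). An ideal world satisfying every premise can still have v false, so O(v) is not derivable.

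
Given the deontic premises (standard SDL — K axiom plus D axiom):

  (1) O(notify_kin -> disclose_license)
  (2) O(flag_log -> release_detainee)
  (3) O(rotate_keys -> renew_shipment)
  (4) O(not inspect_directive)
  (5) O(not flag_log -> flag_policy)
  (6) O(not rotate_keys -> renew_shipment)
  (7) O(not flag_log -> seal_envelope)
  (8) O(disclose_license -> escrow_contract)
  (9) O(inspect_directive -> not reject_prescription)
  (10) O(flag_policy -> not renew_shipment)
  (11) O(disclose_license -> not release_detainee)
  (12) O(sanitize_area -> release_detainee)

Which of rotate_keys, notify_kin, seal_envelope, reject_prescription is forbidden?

Premises 3 and 6 are O(rotate_keys -> renew_shipment) and O(not rotate_keys -> renew_shipment); every ideal world satisfies rotate_keys or not rotate_keys, so in either case renew_shipment holds — hence O(renew_shipment).
Premise 10 is O(flag_policy -> not renew_shipment); contrapositively O(renew_shipment -> not flag_policy). Since O(renew_shipment) holds, K gives O(not flag_policy).
Premise 5, O(not flag_log -> flag_policy), contraposes to O(not flag_policy -> flag_log); with O(not flag_policy) we get O(flag_log).
Premise 2 is O(flag_log -> release_detainee); since O(flag_log), deontic closure gives O(release_detainee).
The contrapositive of premise 11 (O(disclose_license -> not release_detainee)) is O(release_detainee -> not disclose_license), and O(release_detainee) is already established, so O(not disclose_license).
Premise 1 is O(notify_kin -> disclose_license); contrapositively O(not disclose_license -> not notify_kin). Since O(not disclose_license) holds, K gives O(not notify_kin).
So O(not notify_kin) holds, i.e. notify_kin is forbidden. None of the other listed options is forbidden under the premises.

notify_kin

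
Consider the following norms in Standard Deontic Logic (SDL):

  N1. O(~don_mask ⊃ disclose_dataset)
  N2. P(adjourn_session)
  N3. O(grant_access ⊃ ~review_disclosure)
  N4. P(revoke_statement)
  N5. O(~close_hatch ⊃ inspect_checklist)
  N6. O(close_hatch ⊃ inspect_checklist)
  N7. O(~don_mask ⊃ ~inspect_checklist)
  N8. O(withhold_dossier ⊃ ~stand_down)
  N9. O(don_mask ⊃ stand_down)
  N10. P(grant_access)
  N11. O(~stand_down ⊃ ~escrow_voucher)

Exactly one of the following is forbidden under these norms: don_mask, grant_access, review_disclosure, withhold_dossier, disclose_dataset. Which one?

Premises 6 and 5 cover both cases: O(close_hatch ⊃ inspect_checklist) and O(~close_hatch ⊃ inspect_checklist). Since close_hatch ∨ ~close_hatch is a tautology, O(inspect_checklist) follows.
Premise 7 is O(~don_mask ⊃ ~inspect_checklist); contrapositively O(inspect_checklist ⊃ don_mask). Since O(inspect_checklist) holds, K gives O(don_mask).
Premise 9 is O(don_mask ⊃ stand_down); since O(don_mask), deontic closure gives O(stand_down).
The contrapositive of premise 8 (O(withhold_dossier ⊃ ~stand_down)) is O(stand_down ⊃ ~withhold_dossier), and O(stand_down) is already established, so O(~withhold_dossier).
So O(~withhold_dossier) holds, i.e. withhold_dossier is forbidden. None of the other listed options is forbidden under the premises.

withhold_dossier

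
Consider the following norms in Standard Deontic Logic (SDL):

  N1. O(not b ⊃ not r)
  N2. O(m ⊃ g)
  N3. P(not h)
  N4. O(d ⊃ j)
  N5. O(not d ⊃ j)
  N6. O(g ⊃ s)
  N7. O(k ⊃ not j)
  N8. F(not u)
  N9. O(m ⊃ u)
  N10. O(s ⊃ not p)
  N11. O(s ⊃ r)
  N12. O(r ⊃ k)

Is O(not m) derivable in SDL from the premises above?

Premises 4 and 5 are O(d ⊃ j) and O(not d ⊃ j); every ideal world satisfies d or not d, so in either case j holds — hence O(j).
Premise 7 is O(k ⊃ not j); contrapositively O(j ⊃ not k). Since O(j) holds, K gives O(not k).
The contrapositive of premise 12 (O(r ⊃ k)) is O(not k ⊃ not r), and O(not k) is already established, so O(not r).
The contrapositive of premise 11 (O(s ⊃ r)) is O(not r ⊃ not s), and O(not r) is already established, so O(not s).
Premise 6 is O(g ⊃ s); contrapositively O(not s ⊃ not g). Since O(not s) holds, K gives O(not g).
Premise 2, O(m ⊃ g), contraposes to O(not g ⊃ not m); with O(not g) we get O(not m).
Premises 1, 3, 8, 9, 10 do not contribute to this derivation.
So O(not m) follows.

Yes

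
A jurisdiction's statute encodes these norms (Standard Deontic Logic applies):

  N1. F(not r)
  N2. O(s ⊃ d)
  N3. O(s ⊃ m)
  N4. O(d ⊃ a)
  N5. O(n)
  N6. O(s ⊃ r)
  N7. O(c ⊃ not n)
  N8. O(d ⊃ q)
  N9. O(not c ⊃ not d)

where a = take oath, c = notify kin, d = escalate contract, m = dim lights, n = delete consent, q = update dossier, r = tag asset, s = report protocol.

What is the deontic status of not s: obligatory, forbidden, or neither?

Obligatory

Premise 5 gives O(n).
Premise 7, O(c ⊃ not n), contraposes to O(n ⊃ not c); with O(n) we get O(not c).
From O(not c) and premise 9, O(not c ⊃ not d), we obtain O(not d).
Premise 2, O(s ⊃ d), contraposes to O(not d ⊃ not s); with O(not d) we get O(not s).
Premises 1, 3, 4, 6, 8 do not contribute to this derivation.
Hence not s is obligatory.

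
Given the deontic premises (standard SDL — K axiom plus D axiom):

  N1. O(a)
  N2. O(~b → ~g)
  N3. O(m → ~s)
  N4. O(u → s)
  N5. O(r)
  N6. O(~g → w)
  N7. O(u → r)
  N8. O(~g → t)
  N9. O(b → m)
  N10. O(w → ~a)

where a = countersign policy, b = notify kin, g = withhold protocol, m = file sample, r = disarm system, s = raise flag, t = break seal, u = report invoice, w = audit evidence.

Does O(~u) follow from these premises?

Premise 1 states O(a) outright.
Premise 10, O(w → ~a), contraposes to O(a → ~w); with O(a) we get O(~w).
Premise 6 is O(~g → w); contrapositively O(~w → g). Since O(~w) holds, K gives O(g).
The contrapositive of premise 2 (O(~b → ~g)) is O(g → b), and O(g) is already established, so O(b).
Applying K to premise 9 (O(b → m)) and O(b) yields O(m).
From O(m) and premise 3, O(m → ~s), we obtain O(~s).
Premise 4 is O(u → s); contrapositively O(~s → ~u). Since O(~s) holds, K gives O(~u).
Premises 5, 7, 8 do not contribute to this derivation.
So O(~u) follows.

Yes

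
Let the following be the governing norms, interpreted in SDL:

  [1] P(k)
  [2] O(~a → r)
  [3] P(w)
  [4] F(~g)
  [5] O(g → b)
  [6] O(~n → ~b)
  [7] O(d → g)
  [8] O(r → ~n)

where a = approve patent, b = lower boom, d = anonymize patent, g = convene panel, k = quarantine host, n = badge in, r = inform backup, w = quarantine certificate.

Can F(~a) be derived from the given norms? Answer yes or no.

Premise 4, F(~g), is equivalent to O(g).
Premise 5 is O(g → b); since O(g), deontic closure gives O(b).
Premise 6, O(~n → ~b), contraposes to O(b → n); with O(b) we get O(n).
The contrapositive of premise 8 (O(r → ~n)) is O(n → ~r), and O(n) is already established, so O(~r).
The contrapositive of premise 2 (O(~a → r)) is O(~r → a), and O(~r) is already established, so O(a).
Premises 1, 3, 7 do not contribute to this derivation.
So O(a) holds, i.e. F(~a). The claim follows.

Yes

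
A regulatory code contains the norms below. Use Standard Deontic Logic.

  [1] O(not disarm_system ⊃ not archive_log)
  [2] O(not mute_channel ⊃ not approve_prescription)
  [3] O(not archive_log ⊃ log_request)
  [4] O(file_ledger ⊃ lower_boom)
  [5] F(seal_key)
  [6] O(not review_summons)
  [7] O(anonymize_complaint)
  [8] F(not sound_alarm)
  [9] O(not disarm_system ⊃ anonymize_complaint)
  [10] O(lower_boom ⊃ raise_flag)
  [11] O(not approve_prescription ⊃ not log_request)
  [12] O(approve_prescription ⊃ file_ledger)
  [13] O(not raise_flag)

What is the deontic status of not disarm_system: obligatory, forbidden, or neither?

Forbidden

From premise 13 we have O(not raise_flag).
The contrapositive of premise 10 (O(lower_boom ⊃ raise_flag)) is O(not raise_flag ⊃ not lower_boom), and O(not raise_flag) is already established, so O(not lower_boom).
Premise 4, O(file_ledger ⊃ lower_boom), contraposes to O(not lower_boom ⊃ not file_ledger); with O(not lower_boom) we get O(not file_ledger).
Premise 12 is O(approve_prescription ⊃ file_ledger); contrapositively O(not file_ledger ⊃ not approve_prescription). Since O(not file_ledger) holds, K gives O(not approve_prescription).
Premise 11 is O(not approve_prescription ⊃ not log_request); since O(not approve_prescription), deontic closure gives O(not log_request).
Premise 3, O(not archive_log ⊃ log_request), contraposes to O(not log_request ⊃ archive_log); with O(not log_request) we get O(archive_log).
Premise 1 is O(not disarm_system ⊃ not archive_log); contrapositively O(archive_log ⊃ disarm_system). Since O(archive_log) holds, K gives O(disarm_system).
Premises 2, 5, 6, 7, 8, 9 do not contribute to this derivation.
Thus O(disarm_system), which is F(not disarm_system): not disarm_system is forbidden.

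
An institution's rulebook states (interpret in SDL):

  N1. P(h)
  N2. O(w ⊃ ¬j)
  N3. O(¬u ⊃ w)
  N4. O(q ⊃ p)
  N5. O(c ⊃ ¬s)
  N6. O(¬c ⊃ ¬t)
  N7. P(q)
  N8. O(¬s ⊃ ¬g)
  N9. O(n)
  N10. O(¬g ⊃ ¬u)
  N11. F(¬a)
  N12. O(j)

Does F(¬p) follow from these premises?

No

Premise 4 is O(q ⊃ p), but O(q) is not derivable from the premises (the permission P(q) asserts only ¬O(¬q), not O(q)), so it does not yield O(p).
No other premise forces O(p). An ideal world satisfying every premise can still have ¬p true, so F(¬p) is not derivable.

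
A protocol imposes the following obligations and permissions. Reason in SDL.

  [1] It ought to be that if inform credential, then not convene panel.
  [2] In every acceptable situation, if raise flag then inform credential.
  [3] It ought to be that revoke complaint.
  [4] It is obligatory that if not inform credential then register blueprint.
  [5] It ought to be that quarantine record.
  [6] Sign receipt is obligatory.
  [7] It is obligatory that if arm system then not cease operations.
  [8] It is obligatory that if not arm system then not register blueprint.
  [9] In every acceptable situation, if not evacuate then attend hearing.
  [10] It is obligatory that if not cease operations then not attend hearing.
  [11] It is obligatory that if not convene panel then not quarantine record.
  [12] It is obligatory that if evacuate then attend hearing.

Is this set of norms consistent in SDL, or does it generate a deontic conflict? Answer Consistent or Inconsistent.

Premises 9 and 12 are O(¬evacuate → attend_hearing) and O(evacuate → attend_hearing); every ideal world satisfies ¬evacuate or evacuate, so in either case attend_hearing holds — hence O(attend_hearing).
The contrapositive of premise 10 (O(¬cease_operations → ¬attend_hearing)) is O(attend_hearing → cease_operations), and O(attend_hearing) is already established, so O(cease_operations).
Premise 7 is O(arm_system → ¬cease_operations); contrapositively O(cease_operations → ¬arm_system). Since O(cease_operations) holds, K gives O(¬arm_system).
Premise 8 is O(¬arm_system → ¬register_blueprint); since O(¬arm_system), deontic closure gives O(¬register_blueprint).
Premise 4, O(¬inform_credential → register_blueprint), contraposes to O(¬register_blueprint → inform_credential); with O(¬register_blueprint) we get O(inform_credential).
With premise 1, O(inform_credential → ¬convene_panel), the K-axiom yields O(¬convene_panel).
Applying K to premise 11 (O(¬convene_panel → ¬quarantine_record)) and O(¬convene_panel) yields O(¬quarantine_record).
But premise 5 directly asserts O(quarantine_record).
We now have both O(¬quarantine_record) and O(quarantine_record) — quarantine_record is simultaneously obligatory and forbidden, violating the D-axiom.

Inconsistent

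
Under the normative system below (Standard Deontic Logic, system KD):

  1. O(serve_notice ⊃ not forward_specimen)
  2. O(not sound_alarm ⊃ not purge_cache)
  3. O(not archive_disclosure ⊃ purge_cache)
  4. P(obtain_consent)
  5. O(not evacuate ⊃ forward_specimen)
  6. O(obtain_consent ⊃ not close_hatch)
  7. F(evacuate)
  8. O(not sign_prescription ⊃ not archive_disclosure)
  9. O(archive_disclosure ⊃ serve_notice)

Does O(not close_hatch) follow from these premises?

No

Premise 6 is O(obtain_consent ⊃ not close_hatch), but O(obtain_consent) is not derivable from the premises (the permission P(obtain_consent) asserts only not O(not obtain_consent), not O(obtain_consent)), so it does not yield O(not close_hatch).
No other premise forces O(not close_hatch). An ideal world satisfying every premise can still have not close_hatch false, so O(not close_hatch) is not derivable.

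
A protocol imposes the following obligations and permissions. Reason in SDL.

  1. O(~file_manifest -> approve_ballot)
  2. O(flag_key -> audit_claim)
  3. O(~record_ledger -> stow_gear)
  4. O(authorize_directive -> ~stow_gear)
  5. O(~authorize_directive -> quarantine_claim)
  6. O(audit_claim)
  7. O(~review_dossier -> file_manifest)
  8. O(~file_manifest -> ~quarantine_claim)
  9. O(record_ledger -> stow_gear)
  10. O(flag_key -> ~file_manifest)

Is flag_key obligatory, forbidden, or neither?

Premises 3 and 9 are O(~record_ledger -> stow_gear) and O(record_ledger -> stow_gear); every ideal world satisfies ~record_ledger or record_ledger, so in either case stow_gear holds — hence O(stow_gear).
Premise 4 is O(authorize_directive -> ~stow_gear); contrapositively O(stow_gear -> ~authorize_directive). Since O(stow_gear) holds, K gives O(~authorize_directive).
With premise 5, O(~authorize_directive -> quarantine_claim), the K-axiom yields O(quarantine_claim).
Premise 8 is O(~file_manifest -> ~quarantine_claim); contrapositively O(quarantine_claim -> file_manifest). Since O(quarantine_claim) holds, K gives O(file_manifest).
The contrapositive of premise 10 (O(flag_key -> ~file_manifest)) is O(file_manifest -> ~flag_key), and O(file_manifest) is already established, so O(~flag_key).
Premises 1, 2, 6, 7 do not contribute to this derivation.
Thus O(~flag_key), which is F(flag_key): flag_key is forbidden.

Forbidden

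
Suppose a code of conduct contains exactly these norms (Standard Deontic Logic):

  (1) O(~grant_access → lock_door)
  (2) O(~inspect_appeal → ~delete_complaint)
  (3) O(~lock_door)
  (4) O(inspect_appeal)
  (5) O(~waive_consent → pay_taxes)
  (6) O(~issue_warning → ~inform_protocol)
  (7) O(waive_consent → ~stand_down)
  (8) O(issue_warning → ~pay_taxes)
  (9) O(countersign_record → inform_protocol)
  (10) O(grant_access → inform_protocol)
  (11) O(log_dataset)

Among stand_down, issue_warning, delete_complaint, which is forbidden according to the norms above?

From premise 3 we have O(~lock_door).
Premise 1 is O(~grant_access → lock_door); contrapositively O(~lock_door → grant_access). Since O(~lock_door) holds, K gives O(grant_access).
With premise 10, O(grant_access → inform_protocol), the K-axiom yields O(inform_protocol).
The contrapositive of premise 6 (O(~issue_warning → ~inform_protocol)) is O(inform_protocol → issue_warning), and O(inform_protocol) is already established, so O(issue_warning).
Premise 8 is O(issue_warning → ~pay_taxes); since O(issue_warning), deontic closure gives O(~pay_taxes).
Premise 5 is O(~waive_consent → pay_taxes); contrapositively O(~pay_taxes → waive_consent). Since O(~pay_taxes) holds, K gives O(waive_consent).
With premise 7, O(waive_consent → ~stand_down), the K-axiom yields O(~stand_down).
So O(~stand_down) holds, i.e. stand_down is forbidden. None of the other listed options is forbidden under the premises.

stand_down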